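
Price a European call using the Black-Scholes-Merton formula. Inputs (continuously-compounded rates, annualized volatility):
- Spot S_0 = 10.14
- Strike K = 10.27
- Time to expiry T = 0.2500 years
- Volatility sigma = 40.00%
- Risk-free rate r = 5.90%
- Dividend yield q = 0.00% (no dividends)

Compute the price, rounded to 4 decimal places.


d1 = (ln(S/K) + (r - q + 0.5*sigma^2) * T) / (sigma * sqrt(T)) = 0.11005487
d2 = d1 - sigma * sqrt(T) = -0.08994513
exp(-rT) = 0.98535825; exp(-qT) = 1.00000000
C = S_0 * exp(-qT) * N(d1) - K * exp(-rT) * N(d2)
N(d1) = 0.54381707; N(d2) = 0.46416541
C = 10.1400 * 1.00000000 * 0.54381707 - 10.2700 * 0.98535825 * 0.46416541 = 0.8171

Answer: Price = 0.8171


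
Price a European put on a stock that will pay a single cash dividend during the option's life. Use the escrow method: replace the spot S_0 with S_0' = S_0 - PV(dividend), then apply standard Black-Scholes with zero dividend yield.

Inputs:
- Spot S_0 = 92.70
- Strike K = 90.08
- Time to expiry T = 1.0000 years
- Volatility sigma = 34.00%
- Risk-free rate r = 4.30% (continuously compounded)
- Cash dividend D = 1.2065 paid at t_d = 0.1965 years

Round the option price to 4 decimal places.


PV(D) = D * exp(-r * t_d) = 1.2065 * 0.99158610 = 1.19634863
S_0' = S_0 - PV(D) = 92.7000 - 1.19634863 = 91.50365137
d1 = (ln(S_0'/K) + (r + sigma^2/2)*T) / (sigma*sqrt(T)) = 0.34259033
d2 = d1 - sigma*sqrt(T) = 0.00259033
exp(-rT) = 0.95791139
N(-d1) = 0.36595334; N(-d2) = 0.49896661
P = K * exp(-rT) * N(-d2) - S_0' * N(-d1) = 90.0800 * 0.95791139 * 0.49896661 - 91.50365137 * 0.36595334 = 9.5691

Answer: Price = 9.5691


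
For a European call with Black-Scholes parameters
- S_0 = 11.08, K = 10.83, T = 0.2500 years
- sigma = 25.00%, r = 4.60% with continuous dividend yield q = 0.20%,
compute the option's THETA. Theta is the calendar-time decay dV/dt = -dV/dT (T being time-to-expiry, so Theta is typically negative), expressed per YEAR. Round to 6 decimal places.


Answer: Theta = -1.317785

Derivation:
d1 = 0.3330729624; d2 = 0.2080729624
phi(d1) = 0.3774159695; exp(-qT) = 0.9995001250; exp(-rT) = 0.9885658722
Theta = -S*exp(-qT)*phi(d1)*sigma/(2*sqrt(T)) - r*K*exp(-rT)*N(d2) + q*S*exp(-qT)*N(d1)
N(d1) = 0.6304603960; N(d2) = 0.5824140010; sqrt(T) = 0.5000000000
Term 1 = -11.0800 * 0.9995001250 * 0.3774159695 * 0.2500 / (2 * 0.5000000000) = -1.0449196451
Term 2 = -0.0460 * 10.8300 * 0.9885658722 * 0.5824140010 = -0.2868294291
Term 3 = 0.0020 * 11.0800 * 0.9995001250 * 0.6304603960 = 0.0139640186
Theta = -1.0449196451 + (-0.2868294291) + (0.0139640186) = -1.317785


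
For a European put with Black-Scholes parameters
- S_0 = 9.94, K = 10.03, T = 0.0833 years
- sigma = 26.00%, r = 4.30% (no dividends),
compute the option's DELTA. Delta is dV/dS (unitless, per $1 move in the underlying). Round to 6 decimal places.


d1 = -0.0348630476; d2 = -0.1099035700
phi(d1) = 0.3986999104; exp(-qT) = 1.0000000000; exp(-rT) = 0.9964245074
N(-d1) = 0.5139055268
Delta = -exp(-qT) * N(-d1) = -1.0000000000 * 0.5139055268 = -0.513906

Answer: Delta = -0.513906


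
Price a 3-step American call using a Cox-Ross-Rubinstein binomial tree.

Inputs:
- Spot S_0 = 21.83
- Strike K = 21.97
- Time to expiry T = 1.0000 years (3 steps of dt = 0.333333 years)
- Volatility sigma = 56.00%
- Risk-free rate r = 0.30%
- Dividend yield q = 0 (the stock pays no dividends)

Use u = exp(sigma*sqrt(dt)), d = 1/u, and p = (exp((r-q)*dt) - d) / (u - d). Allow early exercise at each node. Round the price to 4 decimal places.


Answer: Price = V(0,0) = 5.1744

Derivation:
dt = T/N = 0.333333
u = exp(sigma*sqrt(dt)) = 1.381702; d = 1/u = 0.723745
p = (exp((r-q)*dt) - d) / (u - d) = 0.421388
Discount per step: exp(-r*dt) = 0.999000
Stock lattice S(k, i) with i counting down-moves:
  k=0: S(0,0) = 21.8300
  k=1: S(1,0) = 30.1626; S(1,1) = 15.7994
  k=2: S(2,0) = 41.6757; S(2,1) = 21.8300; S(2,2) = 11.4347
  k=3: S(3,0) = 57.5834; S(3,1) = 30.1626; S(3,2) = 15.7994; S(3,3) = 8.2758
Terminal payoffs V(N, i) = max(S_T - K, 0):
  V(3,0) = 35.613359; V(3,1) = 8.192557; V(3,2) = 0.000000; V(3,3) = 0.000000
Backward induction: V(k, i) = exp(-r*dt) * [p * V(k+1, i) + (1-p) * V(k+1, i+1)]; then take max(V_cont, immediate exercise) for American.
  V(2,0) = exp(-r*dt) * [p*35.613359 + (1-p)*8.192557] = 19.727628; exercise = 19.705669; V(2,0) = max -> 19.727628
  V(2,1) = exp(-r*dt) * [p*8.192557 + (1-p)*0.000000] = 3.448798; exercise = 0.000000; V(2,1) = max -> 3.448798
  V(2,2) = exp(-r*dt) * [p*0.000000 + (1-p)*0.000000] = 0.000000; exercise = 0.000000; V(2,2) = max -> 0.000000
  V(1,0) = exp(-r*dt) * [p*19.727628 + (1-p)*3.448798] = 10.298205; exercise = 8.192557; V(1,0) = max -> 10.298205
  V(1,1) = exp(-r*dt) * [p*3.448798 + (1-p)*0.000000] = 1.451831; exercise = 0.000000; V(1,1) = max -> 1.451831
  V(0,0) = exp(-r*dt) * [p*10.298205 + (1-p)*1.451831] = 5.174413; exercise = 0.000000; V(0,0) = max -> 5.174413


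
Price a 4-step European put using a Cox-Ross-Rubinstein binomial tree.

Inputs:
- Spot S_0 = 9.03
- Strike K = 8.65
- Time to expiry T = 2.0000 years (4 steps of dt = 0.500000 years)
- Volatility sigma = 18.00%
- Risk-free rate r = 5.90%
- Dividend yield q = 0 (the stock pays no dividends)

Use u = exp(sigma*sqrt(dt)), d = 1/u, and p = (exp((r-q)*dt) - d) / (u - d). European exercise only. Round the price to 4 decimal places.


Answer: Price = V(0,0) = 0.3290

Derivation:
dt = T/N = 0.500000
u = exp(sigma*sqrt(dt)) = 1.135734; d = 1/u = 0.880488
p = (exp((r-q)*dt) - d) / (u - d) = 0.585519
Discount per step: exp(-r*dt) = 0.970931
Stock lattice S(k, i) with i counting down-moves:
  k=0: S(0,0) = 9.0300
  k=1: S(1,0) = 10.2557; S(1,1) = 7.9508
  k=2: S(2,0) = 11.6477; S(2,1) = 9.0300; S(2,2) = 7.0006
  k=3: S(3,0) = 13.2287; S(3,1) = 10.2557; S(3,2) = 7.9508; S(3,3) = 6.1639
  k=4: S(4,0) = 15.0243; S(4,1) = 11.6477; S(4,2) = 9.0300; S(4,3) = 7.0006; S(4,4) = 5.4273
Terminal payoffs V(N, i) = max(K - S_T, 0):
  V(4,0) = 0.000000; V(4,1) = 0.000000; V(4,2) = 0.000000; V(4,3) = 1.649414; V(4,4) = 3.222734
Backward induction: V(k, i) = exp(-r*dt) * [p * V(k+1, i) + (1-p) * V(k+1, i+1)].
  V(3,0) = exp(-r*dt) * [p*0.000000 + (1-p)*0.000000] = 0.000000
  V(3,1) = exp(-r*dt) * [p*0.000000 + (1-p)*0.000000] = 0.000000
  V(3,2) = exp(-r*dt) * [p*0.000000 + (1-p)*1.649414] = 0.663777
  V(3,3) = exp(-r*dt) * [p*1.649414 + (1-p)*3.222734] = 2.234621
  V(2,0) = exp(-r*dt) * [p*0.000000 + (1-p)*0.000000] = 0.000000
  V(2,1) = exp(-r*dt) * [p*0.000000 + (1-p)*0.663777] = 0.267125
  V(2,2) = exp(-r*dt) * [p*0.663777 + (1-p)*2.234621] = 1.276640
  V(1,0) = exp(-r*dt) * [p*0.000000 + (1-p)*0.267125] = 0.107500
  V(1,1) = exp(-r*dt) * [p*0.267125 + (1-p)*1.276640] = 0.665621
  V(0,0) = exp(-r*dt) * [p*0.107500 + (1-p)*0.665621] = 0.328981


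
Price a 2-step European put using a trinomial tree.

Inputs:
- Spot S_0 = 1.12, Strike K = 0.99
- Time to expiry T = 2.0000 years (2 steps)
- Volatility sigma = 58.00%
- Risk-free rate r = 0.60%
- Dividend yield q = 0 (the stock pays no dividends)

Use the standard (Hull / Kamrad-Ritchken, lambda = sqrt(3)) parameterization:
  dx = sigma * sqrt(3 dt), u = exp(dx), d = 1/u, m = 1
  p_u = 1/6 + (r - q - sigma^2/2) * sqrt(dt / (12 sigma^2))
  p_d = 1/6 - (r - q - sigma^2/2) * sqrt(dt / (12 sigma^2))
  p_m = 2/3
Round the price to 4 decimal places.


Answer: Price = V(0,0) = 0.2398

Derivation:
dt = T/N = 1.000000; dx = sigma*sqrt(3*dt) = 1.004589
u = exp(dx) = 2.730786; d = 1/u = 0.366195
p_u = 0.085937, p_m = 0.666667, p_d = 0.247396
Discount per step: exp(-r*dt) = 0.994018
Stock lattice S(k, j) with j the centered position index:
  k=0: S(0,+0) = 1.1200
  k=1: S(1,-1) = 0.4101; S(1,+0) = 1.1200; S(1,+1) = 3.0585
  k=2: S(2,-2) = 0.1502; S(2,-1) = 0.4101; S(2,+0) = 1.1200; S(2,+1) = 3.0585; S(2,+2) = 8.3521
Terminal payoffs V(N, j) = max(K - S_T, 0):
  V(2,-2) = 0.839809; V(2,-1) = 0.579862; V(2,+0) = 0.000000; V(2,+1) = 0.000000; V(2,+2) = 0.000000
Backward induction: V(k, j) = exp(-r*dt) * [p_u * V(k+1, j+1) + p_m * V(k+1, j) + p_d * V(k+1, j-1)]
  V(1,-1) = exp(-r*dt) * [p_u*0.000000 + p_m*0.579862 + p_d*0.839809] = 0.590785
  V(1,+0) = exp(-r*dt) * [p_u*0.000000 + p_m*0.000000 + p_d*0.579862] = 0.142597
  V(1,+1) = exp(-r*dt) * [p_u*0.000000 + p_m*0.000000 + p_d*0.000000] = 0.000000
  V(0,+0) = exp(-r*dt) * [p_u*0.000000 + p_m*0.142597 + p_d*0.590785] = 0.239780


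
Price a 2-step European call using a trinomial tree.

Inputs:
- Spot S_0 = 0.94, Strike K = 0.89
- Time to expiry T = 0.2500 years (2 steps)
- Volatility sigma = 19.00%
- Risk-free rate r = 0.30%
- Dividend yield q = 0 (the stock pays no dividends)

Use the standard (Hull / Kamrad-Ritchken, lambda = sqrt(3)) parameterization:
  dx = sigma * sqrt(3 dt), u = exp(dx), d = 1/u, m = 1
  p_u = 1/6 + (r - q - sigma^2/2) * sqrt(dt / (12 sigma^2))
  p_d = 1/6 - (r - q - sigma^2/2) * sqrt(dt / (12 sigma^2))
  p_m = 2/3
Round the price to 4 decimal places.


Answer: Price = V(0,0) = 0.0675

Derivation:
dt = T/N = 0.125000; dx = sigma*sqrt(3*dt) = 0.116351
u = exp(dx) = 1.123390; d = 1/u = 0.890163
p_u = 0.158582, p_m = 0.666667, p_d = 0.174751
Discount per step: exp(-r*dt) = 0.999625
Stock lattice S(k, j) with j the centered position index:
  k=0: S(0,+0) = 0.9400
  k=1: S(1,-1) = 0.8368; S(1,+0) = 0.9400; S(1,+1) = 1.0560
  k=2: S(2,-2) = 0.7448; S(2,-1) = 0.8368; S(2,+0) = 0.9400; S(2,+1) = 1.0560; S(2,+2) = 1.1863
Terminal payoffs V(N, j) = max(S_T - K, 0):
  V(2,-2) = 0.000000; V(2,-1) = 0.000000; V(2,+0) = 0.050000; V(2,+1) = 0.165986; V(2,+2) = 0.296284
Backward induction: V(k, j) = exp(-r*dt) * [p_u * V(k+1, j+1) + p_m * V(k+1, j) + p_d * V(k+1, j-1)]
  V(1,-1) = exp(-r*dt) * [p_u*0.050000 + p_m*0.000000 + p_d*0.000000] = 0.007926
  V(1,+0) = exp(-r*dt) * [p_u*0.165986 + p_m*0.050000 + p_d*0.000000] = 0.059633
  V(1,+1) = exp(-r*dt) * [p_u*0.296284 + p_m*0.165986 + p_d*0.050000] = 0.166318
  V(0,+0) = exp(-r*dt) * [p_u*0.166318 + p_m*0.059633 + p_d*0.007926] = 0.067491


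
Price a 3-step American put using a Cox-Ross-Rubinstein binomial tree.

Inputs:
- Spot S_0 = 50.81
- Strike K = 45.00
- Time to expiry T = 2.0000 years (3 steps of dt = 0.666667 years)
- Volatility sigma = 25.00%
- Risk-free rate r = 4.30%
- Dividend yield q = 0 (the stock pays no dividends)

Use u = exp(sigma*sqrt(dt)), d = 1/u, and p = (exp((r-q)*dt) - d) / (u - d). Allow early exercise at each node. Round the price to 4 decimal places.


Answer: Price = V(0,0) = 3.2278

Derivation:
dt = T/N = 0.666667
u = exp(sigma*sqrt(dt)) = 1.226450; d = 1/u = 0.815361
p = (exp((r-q)*dt) - d) / (u - d) = 0.519888
Discount per step: exp(-r*dt) = 0.971740
Stock lattice S(k, i) with i counting down-moves:
  k=0: S(0,0) = 50.8100
  k=1: S(1,0) = 62.3159; S(1,1) = 41.4285
  k=2: S(2,0) = 76.4274; S(2,1) = 50.8100; S(2,2) = 33.7792
  k=3: S(3,0) = 93.7344; S(3,1) = 62.3159; S(3,2) = 41.4285; S(3,3) = 27.5422
Terminal payoffs V(N, i) = max(K - S_T, 0):
  V(3,0) = 0.000000; V(3,1) = 0.000000; V(3,2) = 3.571500; V(3,3) = 17.457762
Backward induction: V(k, i) = exp(-r*dt) * [p * V(k+1, i) + (1-p) * V(k+1, i+1)]; then take max(V_cont, immediate exercise) for American.
  V(2,0) = exp(-r*dt) * [p*0.000000 + (1-p)*0.000000] = 0.000000; exercise = 0.000000; V(2,0) = max -> 0.000000
  V(2,1) = exp(-r*dt) * [p*0.000000 + (1-p)*3.571500] = 1.666263; exercise = 0.000000; V(2,1) = max -> 1.666263
  V(2,2) = exp(-r*dt) * [p*3.571500 + (1-p)*17.457762] = 9.949126; exercise = 11.220811; V(2,2) = max -> 11.220811
  V(1,0) = exp(-r*dt) * [p*0.000000 + (1-p)*1.666263] = 0.777385; exercise = 0.000000; V(1,0) = max -> 0.777385
  V(1,1) = exp(-r*dt) * [p*1.666263 + (1-p)*11.220811] = 6.076794; exercise = 3.571500; V(1,1) = max -> 6.076794
  V(0,0) = exp(-r*dt) * [p*0.777385 + (1-p)*6.076794] = 3.227825; exercise = 0.000000; V(0,0) = max -> 3.227825


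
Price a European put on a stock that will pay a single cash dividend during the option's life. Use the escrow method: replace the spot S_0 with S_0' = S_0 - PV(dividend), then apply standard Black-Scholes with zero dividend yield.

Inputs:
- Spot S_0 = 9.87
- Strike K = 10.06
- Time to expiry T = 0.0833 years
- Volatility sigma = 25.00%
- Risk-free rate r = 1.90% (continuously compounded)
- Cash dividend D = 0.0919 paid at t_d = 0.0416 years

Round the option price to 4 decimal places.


Answer: Price = 0.4377

Derivation:
PV(D) = D * exp(-r * t_d) = 0.0919 * 0.99920991 = 0.09182739
S_0' = S_0 - PV(D) = 9.8700 - 0.09182739 = 9.77817261
d1 = (ln(S_0'/K) + (r + sigma^2/2)*T) / (sigma*sqrt(T)) = -0.33579020
d2 = d1 - sigma*sqrt(T) = -0.40794455
exp(-rT) = 0.99841855
N(-d1) = 0.63148546; N(-d2) = 0.65834281
P = K * exp(-rT) * N(-d2) - S_0' * N(-d1) = 10.0600 * 0.99841855 * 0.65834281 - 9.77817261 * 0.63148546 = 0.4377


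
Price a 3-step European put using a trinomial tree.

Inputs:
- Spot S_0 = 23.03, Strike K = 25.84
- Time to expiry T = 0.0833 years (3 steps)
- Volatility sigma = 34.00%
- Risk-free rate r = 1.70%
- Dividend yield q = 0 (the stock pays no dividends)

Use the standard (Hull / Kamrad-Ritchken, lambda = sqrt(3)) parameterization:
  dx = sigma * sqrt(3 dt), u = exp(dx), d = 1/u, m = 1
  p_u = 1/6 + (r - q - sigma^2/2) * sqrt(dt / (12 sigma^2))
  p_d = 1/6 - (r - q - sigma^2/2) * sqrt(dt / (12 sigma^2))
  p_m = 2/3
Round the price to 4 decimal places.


dt = T/N = 0.027767; dx = sigma*sqrt(3*dt) = 0.098130
u = exp(dx) = 1.103106; d = 1/u = 0.906531
p_u = 0.160894, p_m = 0.666667, p_d = 0.172439
Discount per step: exp(-r*dt) = 0.999528
Stock lattice S(k, j) with j the centered position index:
  k=0: S(0,+0) = 23.0300
  k=1: S(1,-1) = 20.8774; S(1,+0) = 23.0300; S(1,+1) = 25.4045
  k=2: S(2,-2) = 18.9260; S(2,-1) = 20.8774; S(2,+0) = 23.0300; S(2,+1) = 25.4045; S(2,+2) = 28.0239
  k=3: S(3,-3) = 17.1570; S(3,-2) = 18.9260; S(3,-1) = 20.8774; S(3,+0) = 23.0300; S(3,+1) = 25.4045; S(3,+2) = 28.0239; S(3,+3) = 30.9133
Terminal payoffs V(N, j) = max(K - S_T, 0):
  V(3,-3) = 8.682971; V(3,-2) = 6.913976; V(3,-1) = 4.962588; V(3,+0) = 2.810000; V(3,+1) = 0.435467; V(3,+2) = 0.000000; V(3,+3) = 0.000000
Backward induction: V(k, j) = exp(-r*dt) * [p_u * V(k+1, j+1) + p_m * V(k+1, j) + p_d * V(k+1, j-1)]
  V(2,-2) = exp(-r*dt) * [p_u*4.962588 + p_m*6.913976 + p_d*8.682971] = 6.901794
  V(2,-1) = exp(-r*dt) * [p_u*2.810000 + p_m*4.962588 + p_d*6.913976] = 4.950407
  V(2,+0) = exp(-r*dt) * [p_u*0.435467 + p_m*2.810000 + p_d*4.962588] = 2.797820
  V(2,+1) = exp(-r*dt) * [p_u*0.000000 + p_m*0.435467 + p_d*2.810000] = 0.774499
  V(2,+2) = exp(-r*dt) * [p_u*0.000000 + p_m*0.000000 + p_d*0.435467] = 0.075056
  V(1,-1) = exp(-r*dt) * [p_u*2.797820 + p_m*4.950407 + p_d*6.901794] = 4.938232
  V(1,+0) = exp(-r*dt) * [p_u*0.774499 + p_m*2.797820 + p_d*4.950407] = 2.842127
  V(1,+1) = exp(-r*dt) * [p_u*0.075056 + p_m*0.774499 + p_d*2.797820] = 1.010385
  V(0,+0) = exp(-r*dt) * [p_u*1.010385 + p_m*2.842127 + p_d*4.938232] = 2.907488

Answer: Price = V(0,0) = 2.9075


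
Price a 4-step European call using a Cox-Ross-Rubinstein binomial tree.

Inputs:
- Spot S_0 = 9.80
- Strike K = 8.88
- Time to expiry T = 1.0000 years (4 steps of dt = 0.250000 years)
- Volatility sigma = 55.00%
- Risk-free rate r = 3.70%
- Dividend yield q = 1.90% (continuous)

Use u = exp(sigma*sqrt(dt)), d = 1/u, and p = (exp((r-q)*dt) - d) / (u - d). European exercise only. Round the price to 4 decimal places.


dt = T/N = 0.250000
u = exp(sigma*sqrt(dt)) = 1.316531; d = 1/u = 0.759572
p = (exp((r-q)*dt) - d) / (u - d) = 0.439778
Discount per step: exp(-r*dt) = 0.990793
Stock lattice S(k, i) with i counting down-moves:
  k=0: S(0,0) = 9.8000
  k=1: S(1,0) = 12.9020; S(1,1) = 7.4438
  k=2: S(2,0) = 16.9859; S(2,1) = 9.8000; S(2,2) = 5.6541
  k=3: S(3,0) = 22.3624; S(3,1) = 12.9020; S(3,2) = 7.4438; S(3,3) = 4.2947
  k=4: S(4,0) = 29.4408; S(4,1) = 16.9859; S(4,2) = 9.8000; S(4,3) = 5.6541; S(4,4) = 3.2621
Terminal payoffs V(N, i) = max(S_T - K, 0):
  V(4,0) = 20.560827; V(4,1) = 8.105880; V(4,2) = 0.920000; V(4,3) = 0.000000; V(4,4) = 0.000000
Backward induction: V(k, i) = exp(-r*dt) * [p * V(k+1, i) + (1-p) * V(k+1, i+1)].
  V(3,0) = exp(-r*dt) * [p*20.560827 + (1-p)*8.105880] = 13.458223
  V(3,1) = exp(-r*dt) * [p*8.105880 + (1-p)*0.920000] = 4.042623
  V(3,2) = exp(-r*dt) * [p*0.920000 + (1-p)*0.000000] = 0.400870
  V(3,3) = exp(-r*dt) * [p*0.000000 + (1-p)*0.000000] = 0.000000
  V(2,0) = exp(-r*dt) * [p*13.458223 + (1-p)*4.042623] = 8.108048
  V(2,1) = exp(-r*dt) * [p*4.042623 + (1-p)*0.400870] = 1.983995
  V(2,2) = exp(-r*dt) * [p*0.400870 + (1-p)*0.000000] = 0.174671
  V(1,0) = exp(-r*dt) * [p*8.108048 + (1-p)*1.983995] = 4.634153
  V(1,1) = exp(-r*dt) * [p*1.983995 + (1-p)*0.174671] = 0.961437
  V(0,0) = exp(-r*dt) * [p*4.634153 + (1-p)*0.961437] = 2.552892

Answer: Price = V(0,0) = 2.5529


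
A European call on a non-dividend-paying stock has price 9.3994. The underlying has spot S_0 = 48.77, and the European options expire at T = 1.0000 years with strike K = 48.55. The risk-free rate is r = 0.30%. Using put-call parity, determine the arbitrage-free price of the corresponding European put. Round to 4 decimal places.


Put-call parity: C - P = S_0 * exp(-qT) - K * exp(-rT).
S_0 * exp(-qT) = 48.7700 * 1.00000000 = 48.77000000
K * exp(-rT) = 48.5500 * 0.99700450 = 48.40456826
P = C - S*exp(-qT) + K*exp(-rT)
P = 9.3994 - 48.77000000 + 48.40456826 = 9.0340

Answer: Put price = 9.0340


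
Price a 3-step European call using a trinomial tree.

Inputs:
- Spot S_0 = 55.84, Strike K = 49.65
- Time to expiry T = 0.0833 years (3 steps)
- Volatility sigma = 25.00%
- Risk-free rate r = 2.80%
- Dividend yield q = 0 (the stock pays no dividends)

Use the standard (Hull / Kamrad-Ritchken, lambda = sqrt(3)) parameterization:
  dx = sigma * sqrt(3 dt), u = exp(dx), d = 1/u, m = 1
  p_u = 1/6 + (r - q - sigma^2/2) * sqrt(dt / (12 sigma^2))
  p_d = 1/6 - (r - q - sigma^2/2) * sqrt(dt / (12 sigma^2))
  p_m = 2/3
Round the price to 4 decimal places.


dt = T/N = 0.027767; dx = sigma*sqrt(3*dt) = 0.072154
u = exp(dx) = 1.074821; d = 1/u = 0.930387
p_u = 0.166041, p_m = 0.666667, p_d = 0.167292
Discount per step: exp(-r*dt) = 0.999223
Stock lattice S(k, j) with j the centered position index:
  k=0: S(0,+0) = 55.8400
  k=1: S(1,-1) = 51.9528; S(1,+0) = 55.8400; S(1,+1) = 60.0180
  k=2: S(2,-2) = 48.3362; S(2,-1) = 51.9528; S(2,+0) = 55.8400; S(2,+1) = 60.0180; S(2,+2) = 64.5086
  k=3: S(3,-3) = 44.9714; S(3,-2) = 48.3362; S(3,-1) = 51.9528; S(3,+0) = 55.8400; S(3,+1) = 60.0180; S(3,+2) = 64.5086; S(3,+3) = 69.3353
Terminal payoffs V(N, j) = max(S_T - K, 0):
  V(3,-3) = 0.000000; V(3,-2) = 0.000000; V(3,-1) = 2.302826; V(3,+0) = 6.190000; V(3,+1) = 10.368017; V(3,+2) = 14.858639; V(3,+3) = 19.685255
Backward induction: V(k, j) = exp(-r*dt) * [p_u * V(k+1, j+1) + p_m * V(k+1, j) + p_d * V(k+1, j-1)]
  V(2,-2) = exp(-r*dt) * [p_u*2.302826 + p_m*0.000000 + p_d*0.000000] = 0.382067
  V(2,-1) = exp(-r*dt) * [p_u*6.190000 + p_m*2.302826 + p_d*0.000000] = 2.561021
  V(2,+0) = exp(-r*dt) * [p_u*10.368017 + p_m*6.190000 + p_d*2.302826] = 6.228586
  V(2,+1) = exp(-r*dt) * [p_u*14.858639 + p_m*10.368017 + p_d*6.190000] = 10.406603
  V(2,+2) = exp(-r*dt) * [p_u*19.685255 + p_m*14.858639 + p_d*10.368017] = 14.897225
  V(1,-1) = exp(-r*dt) * [p_u*6.228586 + p_m*2.561021 + p_d*0.382067] = 2.803287
  V(1,+0) = exp(-r*dt) * [p_u*10.406603 + p_m*6.228586 + p_d*2.561021] = 6.303852
  V(1,+1) = exp(-r*dt) * [p_u*14.897225 + p_m*10.406603 + p_d*6.228586] = 10.445159
  V(0,+0) = exp(-r*dt) * [p_u*10.445159 + p_m*6.303852 + p_d*2.803287] = 6.400885

Answer: Price = V(0,0) = 6.4009


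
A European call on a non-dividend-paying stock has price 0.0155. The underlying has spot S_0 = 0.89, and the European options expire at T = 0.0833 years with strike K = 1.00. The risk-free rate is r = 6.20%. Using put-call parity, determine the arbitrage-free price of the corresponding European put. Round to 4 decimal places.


Put-call parity: C - P = S_0 * exp(-qT) - K * exp(-rT).
S_0 * exp(-qT) = 0.8900 * 1.00000000 = 0.89000000
K * exp(-rT) = 1.0000 * 0.99484871 = 0.99484871
P = C - S*exp(-qT) + K*exp(-rT)
P = 0.0155 - 0.89000000 + 0.99484871 = 0.1203

Answer: Put price = 0.1203


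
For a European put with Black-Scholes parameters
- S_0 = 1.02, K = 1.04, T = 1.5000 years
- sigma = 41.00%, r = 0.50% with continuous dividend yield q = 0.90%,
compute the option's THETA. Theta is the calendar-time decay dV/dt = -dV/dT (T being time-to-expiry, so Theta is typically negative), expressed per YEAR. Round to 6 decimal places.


d1 = 0.2004537225; d2 = -0.3016916747
phi(d1) = 0.3910071704; exp(-qT) = 0.9865907163; exp(-rT) = 0.9925280548
Theta = -S*exp(-qT)*phi(d1)*sigma/(2*sqrt(T)) + r*K*exp(-rT)*N(-d2) - q*S*exp(-qT)*N(-d1)
N(-d1) = 0.4205628737; N(-d2) = 0.6185564423; sqrt(T) = 1.2247448714
Term 1 = -1.0200 * 0.9865907163 * 0.3910071704 * 0.4100 / (2 * 1.2247448714) = -0.0658612774
Term 2 = 0.0050 * 1.0400 * 0.9925280548 * 0.6185564423 = 0.0031924600
Term 3 = -0.0090 * 1.0200 * 0.9865907163 * 0.4205628737 = -0.0038089971
Theta = -0.0658612774 + (0.0031924600) + (-0.0038089971) = -0.066478

Answer: Theta = -0.066478


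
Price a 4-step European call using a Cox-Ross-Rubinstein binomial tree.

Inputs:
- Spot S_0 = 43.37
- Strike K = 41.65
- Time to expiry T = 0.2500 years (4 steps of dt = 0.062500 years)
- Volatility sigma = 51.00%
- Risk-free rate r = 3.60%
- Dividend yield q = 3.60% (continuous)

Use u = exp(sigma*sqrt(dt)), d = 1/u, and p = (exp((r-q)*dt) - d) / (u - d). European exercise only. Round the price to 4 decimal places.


dt = T/N = 0.062500
u = exp(sigma*sqrt(dt)) = 1.135985; d = 1/u = 0.880293
p = (exp((r-q)*dt) - d) / (u - d) = 0.468168
Discount per step: exp(-r*dt) = 0.997753
Stock lattice S(k, i) with i counting down-moves:
  k=0: S(0,0) = 43.3700
  k=1: S(1,0) = 49.2677; S(1,1) = 38.1783
  k=2: S(2,0) = 55.9673; S(2,1) = 43.3700; S(2,2) = 33.6081
  k=3: S(3,0) = 63.5780; S(3,1) = 49.2677; S(3,2) = 38.1783; S(3,3) = 29.5850
  k=4: S(4,0) = 72.2237; S(4,1) = 55.9673; S(4,2) = 43.3700; S(4,3) = 33.6081; S(4,4) = 26.0435
Terminal payoffs V(N, i) = max(S_T - K, 0):
  V(4,0) = 30.573679; V(4,1) = 14.317320; V(4,2) = 1.720000; V(4,3) = 0.000000; V(4,4) = 0.000000
Backward induction: V(k, i) = exp(-r*dt) * [p * V(k+1, i) + (1-p) * V(k+1, i+1)].
  V(3,0) = exp(-r*dt) * [p*30.573679 + (1-p)*14.317320] = 21.878747
  V(3,1) = exp(-r*dt) * [p*14.317320 + (1-p)*1.720000] = 7.600543
  V(3,2) = exp(-r*dt) * [p*1.720000 + (1-p)*0.000000] = 0.803439
  V(3,3) = exp(-r*dt) * [p*0.000000 + (1-p)*0.000000] = 0.000000
  V(2,0) = exp(-r*dt) * [p*21.878747 + (1-p)*7.600543] = 14.253037
  V(2,1) = exp(-r*dt) * [p*7.600543 + (1-p)*0.803439] = 3.976669
  V(2,2) = exp(-r*dt) * [p*0.803439 + (1-p)*0.000000] = 0.375299
  V(1,0) = exp(-r*dt) * [p*14.253037 + (1-p)*3.976669] = 8.767987
  V(1,1) = exp(-r*dt) * [p*3.976669 + (1-p)*0.375299] = 2.056713
  V(0,0) = exp(-r*dt) * [p*8.767987 + (1-p)*2.056713] = 5.187033

Answer: Price = V(0,0) = 5.1870


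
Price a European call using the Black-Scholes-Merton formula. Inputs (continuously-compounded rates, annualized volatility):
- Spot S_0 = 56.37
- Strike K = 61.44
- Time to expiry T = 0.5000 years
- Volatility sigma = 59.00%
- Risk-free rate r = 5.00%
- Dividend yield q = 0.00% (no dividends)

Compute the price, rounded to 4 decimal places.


Answer: Price = 7.9328

Derivation:
d1 = (ln(S/K) + (r - q + 0.5*sigma^2) * T) / (sigma * sqrt(T)) = 0.06208401
d2 = d1 - sigma * sqrt(T) = -0.35510899
exp(-rT) = 0.97530991; exp(-qT) = 1.00000000
C = S_0 * exp(-qT) * N(d1) - K * exp(-rT) * N(d2)
N(d1) = 0.52475203; N(d2) = 0.36125397
C = 56.3700 * 1.00000000 * 0.52475203 - 61.4400 * 0.97530991 * 0.36125397 = 7.9328


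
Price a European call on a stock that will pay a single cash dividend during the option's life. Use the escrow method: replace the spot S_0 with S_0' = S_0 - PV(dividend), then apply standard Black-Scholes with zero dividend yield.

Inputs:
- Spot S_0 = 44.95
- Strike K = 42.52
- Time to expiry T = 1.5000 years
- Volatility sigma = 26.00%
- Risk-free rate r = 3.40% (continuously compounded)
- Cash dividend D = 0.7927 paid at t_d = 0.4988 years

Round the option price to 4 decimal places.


Answer: Price = 7.4380

Derivation:
PV(D) = D * exp(-r * t_d) = 0.7927 * 0.98318380 = 0.77936980
S_0' = S_0 - PV(D) = 44.9500 - 0.77936980 = 44.17063020
d1 = (ln(S_0'/K) + (r + sigma^2/2)*T) / (sigma*sqrt(T)) = 0.43897852
d2 = d1 - sigma*sqrt(T) = 0.12054485
exp(-rT) = 0.95027867
N(d1) = 0.66966145; N(d2) = 0.54797422
C = S_0' * N(d1) - K * exp(-rT) * N(d2) = 44.17063020 * 0.66966145 - 42.5200 * 0.95027867 * 0.54797422 = 7.4380


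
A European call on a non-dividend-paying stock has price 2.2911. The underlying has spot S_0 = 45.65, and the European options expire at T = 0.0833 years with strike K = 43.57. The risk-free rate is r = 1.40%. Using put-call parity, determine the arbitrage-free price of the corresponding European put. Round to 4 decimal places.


Put-call parity: C - P = S_0 * exp(-qT) - K * exp(-rT).
S_0 * exp(-qT) = 45.6500 * 1.00000000 = 45.65000000
K * exp(-rT) = 43.5700 * 0.99883448 = 43.51921828
P = C - S*exp(-qT) + K*exp(-rT)
P = 2.2911 - 45.65000000 + 43.51921828 = 0.1603

Answer: Put price = 0.1603


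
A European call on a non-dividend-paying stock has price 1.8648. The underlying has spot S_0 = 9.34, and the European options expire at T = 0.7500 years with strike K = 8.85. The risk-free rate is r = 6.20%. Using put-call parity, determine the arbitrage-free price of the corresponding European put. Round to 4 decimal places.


Answer: Put price = 0.9727

Derivation:
Put-call parity: C - P = S_0 * exp(-qT) - K * exp(-rT).
S_0 * exp(-qT) = 9.3400 * 1.00000000 = 9.34000000
K * exp(-rT) = 8.8500 * 0.95456456 = 8.44789636
P = C - S*exp(-qT) + K*exp(-rT)
P = 1.8648 - 9.34000000 + 8.44789636 = 0.9727


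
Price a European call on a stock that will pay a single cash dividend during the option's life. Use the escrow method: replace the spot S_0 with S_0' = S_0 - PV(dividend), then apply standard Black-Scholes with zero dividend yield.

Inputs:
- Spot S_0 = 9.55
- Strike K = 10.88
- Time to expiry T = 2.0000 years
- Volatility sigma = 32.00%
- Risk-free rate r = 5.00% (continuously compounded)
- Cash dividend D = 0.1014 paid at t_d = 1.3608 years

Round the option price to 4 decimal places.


PV(D) = D * exp(-r * t_d) = 0.1014 * 0.93422310 = 0.09473022
S_0' = S_0 - PV(D) = 9.5500 - 0.09473022 = 9.45526978
d1 = (ln(S_0'/K) + (r + sigma^2/2)*T) / (sigma*sqrt(T)) = 0.13710357
d2 = d1 - sigma*sqrt(T) = -0.31544477
exp(-rT) = 0.90483742
N(d1) = 0.55452553; N(d2) = 0.37621199
C = S_0' * N(d1) - K * exp(-rT) * N(d2) = 9.45526978 * 0.55452553 - 10.8800 * 0.90483742 * 0.37621199 = 1.5395

Answer: Price = 1.5395


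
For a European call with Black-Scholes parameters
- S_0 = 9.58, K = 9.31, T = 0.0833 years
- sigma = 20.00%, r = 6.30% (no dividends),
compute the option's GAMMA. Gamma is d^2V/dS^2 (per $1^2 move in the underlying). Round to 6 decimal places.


Answer: Gamma = 0.597104

Derivation:
d1 = 0.6150426388; d2 = 0.5573191600
phi(d1) = 0.3301932278; exp(-qT) = 1.0000000000; exp(-rT) = 0.9947658462
Gamma = exp(-qT) * phi(d1) / (S * sigma * sqrt(T)) = 1.0000000000 * 0.3301932278 / (9.5800 * 0.2000 * 0.2886173938) = 0.597104


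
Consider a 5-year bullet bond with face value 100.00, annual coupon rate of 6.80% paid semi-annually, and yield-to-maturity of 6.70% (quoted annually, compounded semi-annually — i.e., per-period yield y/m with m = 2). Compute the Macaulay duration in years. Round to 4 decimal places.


Answer: Macaulay duration = 4.3231 years

Derivation:
Coupon per period c = face * coupon_rate / m = 3.400000
Periods per year m = 2; per-period yield y/m = 0.033500
Number of cashflows N = 10
Cashflows (t years, CF_t, discount factor 1/(1+y/m)^(m*t), PV):
  t = 0.5000: CF_t = 3.400000, DF = 0.967586, PV = 3.289792
  t = 1.0000: CF_t = 3.400000, DF = 0.936222, PV = 3.183156
  t = 1.5000: CF_t = 3.400000, DF = 0.905876, PV = 3.079977
  t = 2.0000: CF_t = 3.400000, DF = 0.876512, PV = 2.980142
  t = 2.5000: CF_t = 3.400000, DF = 0.848101, PV = 2.883544
  t = 3.0000: CF_t = 3.400000, DF = 0.820611, PV = 2.790076
  t = 3.5000: CF_t = 3.400000, DF = 0.794011, PV = 2.699638
  t = 4.0000: CF_t = 3.400000, DF = 0.768274, PV = 2.612132
  t = 4.5000: CF_t = 3.400000, DF = 0.743371, PV = 2.527462
  t = 5.0000: CF_t = 103.400000, DF = 0.719275, PV = 74.373073
Price P = sum_t PV_t = 100.418992
Macaulay numerator sum_t t * PV_t:
  t * PV_t at t = 0.5000: 1.644896
  t * PV_t at t = 1.0000: 3.183156
  t * PV_t at t = 1.5000: 4.619966
  t * PV_t at t = 2.0000: 5.960284
  t * PV_t at t = 2.5000: 7.208859
  t * PV_t at t = 3.0000: 8.370228
  t * PV_t at t = 3.5000: 9.448733
  t * PV_t at t = 4.0000: 10.448527
  t * PV_t at t = 4.5000: 11.373578
  t * PV_t at t = 5.0000: 371.865367
Macaulay duration D = (sum_t t * PV_t) / P = 434.123594 / 100.418992 = 4.323122


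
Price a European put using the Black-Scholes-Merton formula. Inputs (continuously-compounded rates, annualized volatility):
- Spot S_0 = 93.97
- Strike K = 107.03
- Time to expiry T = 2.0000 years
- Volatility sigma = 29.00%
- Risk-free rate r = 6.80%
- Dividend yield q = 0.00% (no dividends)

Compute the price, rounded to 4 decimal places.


Answer: Price = 14.9499

Derivation:
d1 = (ln(S/K) + (r - q + 0.5*sigma^2) * T) / (sigma * sqrt(T)) = 0.21936504
d2 = d1 - sigma * sqrt(T) = -0.19075690
exp(-rT) = 0.87284263; exp(-qT) = 1.00000000
P = K * exp(-rT) * N(-d2) - S_0 * exp(-qT) * N(-d1)
N(-d1) = 0.41318285; N(-d2) = 0.57564197
P = 107.0300 * 0.87284263 * 0.57564197 - 93.9700 * 1.00000000 * 0.41318285 = 14.9499


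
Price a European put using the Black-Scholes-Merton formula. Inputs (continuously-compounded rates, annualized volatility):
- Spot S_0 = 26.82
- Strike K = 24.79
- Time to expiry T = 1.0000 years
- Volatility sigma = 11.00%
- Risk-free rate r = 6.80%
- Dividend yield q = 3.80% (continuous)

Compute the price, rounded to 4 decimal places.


d1 = (ln(S/K) + (r - q + 0.5*sigma^2) * T) / (sigma * sqrt(T)) = 1.04325029
d2 = d1 - sigma * sqrt(T) = 0.93325029
exp(-rT) = 0.93426047; exp(-qT) = 0.96271294
P = K * exp(-rT) * N(-d2) - S_0 * exp(-qT) * N(-d1)
N(-d1) = 0.14841619; N(-d2) = 0.17534538
P = 24.7900 * 0.93426047 * 0.17534538 - 26.8200 * 0.96271294 * 0.14841619 = 0.2290

Answer: Price = 0.2290


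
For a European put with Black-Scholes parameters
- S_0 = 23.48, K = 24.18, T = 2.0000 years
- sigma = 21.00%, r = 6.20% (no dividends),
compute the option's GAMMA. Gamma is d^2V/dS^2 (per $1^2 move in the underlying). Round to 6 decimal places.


d1 = 0.4671051424; d2 = 0.1701202943
phi(d1) = 0.3577101919; exp(-qT) = 1.0000000000; exp(-rT) = 0.8833798409
Gamma = exp(-qT) * phi(d1) / (S * sigma * sqrt(T)) = 1.0000000000 * 0.3577101919 / (23.4800 * 0.2100 * 1.4142135624) = 0.051298

Answer: Gamma = 0.051298


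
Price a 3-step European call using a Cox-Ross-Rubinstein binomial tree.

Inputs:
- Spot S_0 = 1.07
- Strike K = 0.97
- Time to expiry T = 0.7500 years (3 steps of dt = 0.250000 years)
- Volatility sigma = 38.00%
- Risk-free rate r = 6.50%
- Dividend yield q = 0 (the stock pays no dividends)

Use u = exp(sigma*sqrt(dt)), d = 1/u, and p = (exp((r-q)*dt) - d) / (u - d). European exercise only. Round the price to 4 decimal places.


dt = T/N = 0.250000
u = exp(sigma*sqrt(dt)) = 1.209250; d = 1/u = 0.826959
p = (exp((r-q)*dt) - d) / (u - d) = 0.495497
Discount per step: exp(-r*dt) = 0.983881
Stock lattice S(k, i) with i counting down-moves:
  k=0: S(0,0) = 1.0700
  k=1: S(1,0) = 1.2939; S(1,1) = 0.8848
  k=2: S(2,0) = 1.5646; S(2,1) = 1.0700; S(2,2) = 0.7317
  k=3: S(3,0) = 1.8920; S(3,1) = 1.2939; S(3,2) = 0.8848; S(3,3) = 0.6051
Terminal payoffs V(N, i) = max(S_T - K, 0):
  V(3,0) = 0.922046; V(3,1) = 0.323897; V(3,2) = 0.000000; V(3,3) = 0.000000
Backward induction: V(k, i) = exp(-r*dt) * [p * V(k+1, i) + (1-p) * V(k+1, i+1)].
  V(2,0) = exp(-r*dt) * [p*0.922046 + (1-p)*0.323897] = 0.610280
  V(2,1) = exp(-r*dt) * [p*0.323897 + (1-p)*0.000000] = 0.157903
  V(2,2) = exp(-r*dt) * [p*0.000000 + (1-p)*0.000000] = 0.000000
  V(1,0) = exp(-r*dt) * [p*0.610280 + (1-p)*0.157903] = 0.375896
  V(1,1) = exp(-r*dt) * [p*0.157903 + (1-p)*0.000000] = 0.076979
  V(0,0) = exp(-r*dt) * [p*0.375896 + (1-p)*0.076979] = 0.221463

Answer: Price = V(0,0) = 0.2215


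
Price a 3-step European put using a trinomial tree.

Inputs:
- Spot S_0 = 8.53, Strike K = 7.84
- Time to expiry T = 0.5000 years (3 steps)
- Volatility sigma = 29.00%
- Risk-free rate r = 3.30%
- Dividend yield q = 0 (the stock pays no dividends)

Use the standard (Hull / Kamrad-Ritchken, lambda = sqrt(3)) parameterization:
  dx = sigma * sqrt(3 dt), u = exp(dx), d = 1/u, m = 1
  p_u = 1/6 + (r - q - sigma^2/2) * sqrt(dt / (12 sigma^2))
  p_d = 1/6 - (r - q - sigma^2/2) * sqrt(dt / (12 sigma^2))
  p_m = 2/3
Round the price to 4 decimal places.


Answer: Price = V(0,0) = 0.3517

Derivation:
dt = T/N = 0.166667; dx = sigma*sqrt(3*dt) = 0.205061
u = exp(dx) = 1.227600; d = 1/u = 0.814598
p_u = 0.162989, p_m = 0.666667, p_d = 0.170344
Discount per step: exp(-r*dt) = 0.994515
Stock lattice S(k, j) with j the centered position index:
  k=0: S(0,+0) = 8.5300
  k=1: S(1,-1) = 6.9485; S(1,+0) = 8.5300; S(1,+1) = 10.4714
  k=2: S(2,-2) = 5.6602; S(2,-1) = 6.9485; S(2,+0) = 8.5300; S(2,+1) = 10.4714; S(2,+2) = 12.8547
  k=3: S(3,-3) = 4.6108; S(3,-2) = 5.6602; S(3,-1) = 6.9485; S(3,+0) = 8.5300; S(3,+1) = 10.4714; S(3,+2) = 12.8547; S(3,+3) = 15.7805
Terminal payoffs V(N, j) = max(K - S_T, 0):
  V(3,-3) = 3.229177; V(3,-2) = 2.179754; V(3,-1) = 0.891482; V(3,+0) = 0.000000; V(3,+1) = 0.000000; V(3,+2) = 0.000000; V(3,+3) = 0.000000
Backward induction: V(k, j) = exp(-r*dt) * [p_u * V(k+1, j+1) + p_m * V(k+1, j) + p_d * V(k+1, j-1)]
  V(2,-2) = exp(-r*dt) * [p_u*0.891482 + p_m*2.179754 + p_d*3.229177] = 2.136758
  V(2,-1) = exp(-r*dt) * [p_u*0.000000 + p_m*0.891482 + p_d*2.179754] = 0.960334
  V(2,+0) = exp(-r*dt) * [p_u*0.000000 + p_m*0.000000 + p_d*0.891482] = 0.151026
  V(2,+1) = exp(-r*dt) * [p_u*0.000000 + p_m*0.000000 + p_d*0.000000] = 0.000000
  V(2,+2) = exp(-r*dt) * [p_u*0.000000 + p_m*0.000000 + p_d*0.000000] = 0.000000
  V(1,-1) = exp(-r*dt) * [p_u*0.151026 + p_m*0.960334 + p_d*2.136758] = 1.023180
  V(1,+0) = exp(-r*dt) * [p_u*0.000000 + p_m*0.151026 + p_d*0.960334] = 0.262822
  V(1,+1) = exp(-r*dt) * [p_u*0.000000 + p_m*0.000000 + p_d*0.151026] = 0.025585
  V(0,+0) = exp(-r*dt) * [p_u*0.025585 + p_m*0.262822 + p_d*1.023180] = 0.351738


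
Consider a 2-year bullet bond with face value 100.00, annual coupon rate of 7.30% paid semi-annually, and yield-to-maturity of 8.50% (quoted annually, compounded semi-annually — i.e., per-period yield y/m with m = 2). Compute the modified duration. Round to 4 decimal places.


Answer: Modified duration = 1.8183

Derivation:
Coupon per period c = face * coupon_rate / m = 3.650000
Periods per year m = 2; per-period yield y/m = 0.042500
Number of cashflows N = 4
Cashflows (t years, CF_t, discount factor 1/(1+y/m)^(m*t), PV):
  t = 0.5000: CF_t = 3.650000, DF = 0.959233, PV = 3.501199
  t = 1.0000: CF_t = 3.650000, DF = 0.920127, PV = 3.358464
  t = 1.5000: CF_t = 3.650000, DF = 0.882616, PV = 3.221548
  t = 2.0000: CF_t = 103.650000, DF = 0.846634, PV = 87.753622
Price P = sum_t PV_t = 97.834834
First compute Macaulay numerator sum_t t * PV_t:
  t * PV_t at t = 0.5000: 1.750600
  t * PV_t at t = 1.0000: 3.358464
  t * PV_t at t = 1.5000: 4.832323
  t * PV_t at t = 2.0000: 175.507244
Macaulay duration D = 185.448631 / 97.834834 = 1.895528
Modified duration = D / (1 + y/m) = 1.895528 / (1 + 0.042500) = 1.818252


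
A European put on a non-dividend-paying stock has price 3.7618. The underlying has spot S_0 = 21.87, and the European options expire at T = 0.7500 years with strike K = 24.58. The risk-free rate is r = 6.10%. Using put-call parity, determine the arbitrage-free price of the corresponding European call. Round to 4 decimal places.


Put-call parity: C - P = S_0 * exp(-qT) - K * exp(-rT).
S_0 * exp(-qT) = 21.8700 * 1.00000000 = 21.87000000
K * exp(-rT) = 24.5800 * 0.95528075 = 23.48080090
C = P + S*exp(-qT) - K*exp(-rT)
C = 3.7618 + 21.87000000 - 23.48080090 = 2.1510

Answer: Call price = 2.1510


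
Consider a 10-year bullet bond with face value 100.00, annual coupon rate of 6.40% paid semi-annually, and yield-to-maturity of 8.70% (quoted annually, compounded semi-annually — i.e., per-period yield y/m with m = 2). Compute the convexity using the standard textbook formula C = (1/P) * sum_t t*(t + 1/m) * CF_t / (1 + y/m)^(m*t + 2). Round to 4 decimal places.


Answer: Convexity = 62.6501

Derivation:
Coupon per period c = face * coupon_rate / m = 3.200000
Periods per year m = 2; per-period yield y/m = 0.043500
Number of cashflows N = 20
Cashflows (t years, CF_t, discount factor 1/(1+y/m)^(m*t), PV):
  t = 0.5000: CF_t = 3.200000, DF = 0.958313, PV = 3.066603
  t = 1.0000: CF_t = 3.200000, DF = 0.918365, PV = 2.938766
  t = 1.5000: CF_t = 3.200000, DF = 0.880081, PV = 2.816259
  t = 2.0000: CF_t = 3.200000, DF = 0.843393, PV = 2.698859
  t = 2.5000: CF_t = 3.200000, DF = 0.808235, PV = 2.586352
  t = 3.0000: CF_t = 3.200000, DF = 0.774543, PV = 2.478536
  t = 3.5000: CF_t = 3.200000, DF = 0.742254, PV = 2.375214
  t = 4.0000: CF_t = 3.200000, DF = 0.711312, PV = 2.276200
  t = 4.5000: CF_t = 3.200000, DF = 0.681660, PV = 2.181313
  t = 5.0000: CF_t = 3.200000, DF = 0.653244, PV = 2.090381
  t = 5.5000: CF_t = 3.200000, DF = 0.626013, PV = 2.003240
  t = 6.0000: CF_t = 3.200000, DF = 0.599916, PV = 1.919732
  t = 6.5000: CF_t = 3.200000, DF = 0.574908, PV = 1.839705
  t = 7.0000: CF_t = 3.200000, DF = 0.550942, PV = 1.763013
  t = 7.5000: CF_t = 3.200000, DF = 0.527975, PV = 1.689519
  t = 8.0000: CF_t = 3.200000, DF = 0.505965, PV = 1.619089
  t = 8.5000: CF_t = 3.200000, DF = 0.484873, PV = 1.551595
  t = 9.0000: CF_t = 3.200000, DF = 0.464661, PV = 1.486914
  t = 9.5000: CF_t = 3.200000, DF = 0.445290, PV = 1.424929
  t = 10.0000: CF_t = 103.200000, DF = 0.426728, PV = 44.038308
Price P = sum_t PV_t = 84.844528
Convexity numerator sum_t t*(t + 1/m) * CF_t / (1+y/m)^(m*t + 2):
  t = 0.5000: term = 1.408130
  t = 1.0000: term = 4.048288
  t = 1.5000: term = 7.759057
  t = 2.0000: term = 12.392681
  t = 2.5000: term = 17.814107
  t = 3.0000: term = 23.900096
  t = 3.5000: term = 30.538376
  t = 4.0000: term = 37.626858
  t = 4.5000: term = 45.072901
  t = 5.0000: term = 52.792622
  t = 5.5000: term = 60.710250
  t = 6.0000: term = 68.757525
  t = 6.5000: term = 76.873132
  t = 7.0000: term = 85.002173
  t = 7.5000: term = 93.095678
  t = 8.0000: term = 101.110144
  t = 8.5000: term = 109.007103
  t = 9.0000: term = 116.752725
  t = 9.5000: term = 124.317441
  t = 10.0000: term = 4246.538067
Convexity = (1/P) * sum = 5315.517354 / 84.844528 = 62.650091


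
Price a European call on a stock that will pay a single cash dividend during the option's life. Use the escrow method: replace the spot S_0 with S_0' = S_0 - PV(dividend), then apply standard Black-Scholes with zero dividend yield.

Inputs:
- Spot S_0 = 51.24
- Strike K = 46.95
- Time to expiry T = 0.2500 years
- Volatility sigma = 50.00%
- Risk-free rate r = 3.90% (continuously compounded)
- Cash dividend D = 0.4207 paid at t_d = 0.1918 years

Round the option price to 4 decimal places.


Answer: Price = 7.3061

Derivation:
PV(D) = D * exp(-r * t_d) = 0.4207 * 0.99254771 = 0.41756482
S_0' = S_0 - PV(D) = 51.2400 - 0.41756482 = 50.82243518
d1 = (ln(S_0'/K) + (r + sigma^2/2)*T) / (sigma*sqrt(T)) = 0.48101876
d2 = d1 - sigma*sqrt(T) = 0.23101876
exp(-rT) = 0.99029738
N(d1) = 0.68474842; N(d2) = 0.59134988
C = S_0' * N(d1) - K * exp(-rT) * N(d2) = 50.82243518 * 0.68474842 - 46.9500 * 0.99029738 * 0.59134988 = 7.3061


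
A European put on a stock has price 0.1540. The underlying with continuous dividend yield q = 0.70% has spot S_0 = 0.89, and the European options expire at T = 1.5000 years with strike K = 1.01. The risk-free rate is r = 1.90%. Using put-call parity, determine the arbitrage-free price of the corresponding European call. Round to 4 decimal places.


Answer: Call price = 0.0531

Derivation:
Put-call parity: C - P = S_0 * exp(-qT) - K * exp(-rT).
S_0 * exp(-qT) = 0.8900 * 0.98955493 = 0.88070389
K * exp(-rT) = 1.0100 * 0.97190229 = 0.98162132
C = P + S*exp(-qT) - K*exp(-rT)
C = 0.1540 + 0.88070389 - 0.98162132 = 0.0531


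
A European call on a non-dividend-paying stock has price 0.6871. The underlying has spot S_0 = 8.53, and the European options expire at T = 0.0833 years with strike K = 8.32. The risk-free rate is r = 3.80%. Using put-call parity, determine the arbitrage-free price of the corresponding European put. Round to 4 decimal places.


Answer: Put price = 0.4508

Derivation:
Put-call parity: C - P = S_0 * exp(-qT) - K * exp(-rT).
S_0 * exp(-qT) = 8.5300 * 1.00000000 = 8.53000000
K * exp(-rT) = 8.3200 * 0.99683960 = 8.29370551
P = C - S*exp(-qT) + K*exp(-rT)
P = 0.6871 - 8.53000000 + 8.29370551 = 0.4508
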